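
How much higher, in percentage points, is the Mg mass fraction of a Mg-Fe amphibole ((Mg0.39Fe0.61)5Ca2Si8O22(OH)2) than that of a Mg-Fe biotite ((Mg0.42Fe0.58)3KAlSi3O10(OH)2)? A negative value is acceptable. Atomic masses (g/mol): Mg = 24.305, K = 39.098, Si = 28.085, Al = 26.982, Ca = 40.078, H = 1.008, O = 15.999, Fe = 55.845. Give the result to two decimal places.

-1.27 percentage points

First mineral: 47.395 g Mg in 908.550 g formula = 5.22 wt% Mg.
Second mineral: 30.624 g Mg in 472.134 g formula = 6.49 wt% Mg.
5.22% − 6.49% gives a difference of -1.27 percentage points.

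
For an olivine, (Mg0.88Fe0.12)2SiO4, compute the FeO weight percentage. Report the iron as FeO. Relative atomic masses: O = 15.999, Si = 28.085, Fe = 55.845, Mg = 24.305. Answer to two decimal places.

Formula mass = 148.261 g/mol.
0.24 Fe → 0.2400 mol FeO per formula unit; M(FeO) = 71.844, so FeO mass = 17.243 g.
17.243/148.261 × 100 = 11.63 wt%.

11.63 wt%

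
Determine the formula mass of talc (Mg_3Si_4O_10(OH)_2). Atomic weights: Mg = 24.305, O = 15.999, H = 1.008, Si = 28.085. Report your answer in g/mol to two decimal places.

The formula mass is the sum 3(24.305) + 4(28.085) + 12(15.999) + 2(1.008).

379.26 g/mol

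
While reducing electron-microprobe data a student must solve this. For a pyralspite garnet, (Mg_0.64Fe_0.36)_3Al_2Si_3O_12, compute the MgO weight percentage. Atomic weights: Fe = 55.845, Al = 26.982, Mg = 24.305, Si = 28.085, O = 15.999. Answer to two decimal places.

Formula mass = 437.185 g/mol.
1.92 Mg → 1.9200 mol MgO per formula unit; M(MgO) = 40.304, so MgO mass = 77.384 g.
77.384/437.185 × 100 = 17.70 wt%.

17.70 wt%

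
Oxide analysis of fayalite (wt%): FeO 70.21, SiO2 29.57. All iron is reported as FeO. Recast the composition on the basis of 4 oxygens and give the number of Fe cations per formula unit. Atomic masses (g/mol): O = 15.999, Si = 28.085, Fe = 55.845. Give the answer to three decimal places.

FeO (M=71.844): mol = 0.97726; Fe = 0.97726, O = 0.97726.
SiO2 (M=60.083): mol = 0.49215; Si = 0.49215, O = 0.98430.
ΣO = 1.96156; factor = 4/ΣO = 2.03919.
Fe apfu = 0.97726 × 2.03919 = 1.993.

1.993 Fe apfu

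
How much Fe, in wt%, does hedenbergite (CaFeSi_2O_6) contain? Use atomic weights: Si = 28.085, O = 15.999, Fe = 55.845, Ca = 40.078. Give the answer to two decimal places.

22.51 wt%

Molar mass of CaFeSi_2O_6: 1*40.078 + 1*55.845 + 2*28.085 + 6*15.999 = 248.087 g/mol.
Mass of Fe per formula unit: 1 × 55.845 = 55.845 g.
Weight fraction Fe = 55.845 / 248.087 = 0.2251.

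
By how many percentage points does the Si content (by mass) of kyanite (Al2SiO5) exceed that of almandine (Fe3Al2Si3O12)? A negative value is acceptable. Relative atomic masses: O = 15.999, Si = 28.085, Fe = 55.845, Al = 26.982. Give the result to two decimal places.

0.40 percentage points

First mineral: 28.085 g Si in 162.044 g formula = 17.33 wt% Si.
Second mineral: 84.255 g Si in 497.742 g formula = 16.93 wt% Si.
17.33% − 16.93% gives a difference of 0.40 percentage points.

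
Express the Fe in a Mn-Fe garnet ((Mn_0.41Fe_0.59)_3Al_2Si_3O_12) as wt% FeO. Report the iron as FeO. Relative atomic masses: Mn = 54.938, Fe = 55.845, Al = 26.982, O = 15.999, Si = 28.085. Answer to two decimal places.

25.61 wt%

M((Mn_0.41Fe_0.59)_3Al_2Si_3O_12) = 496.626 g/mol; M(FeO) = 71.844 g/mol.
Moles FeO per formula unit = 1.77 Fe ÷ 1 = 1.7700.
FeO fraction = (1.7700 × 71.844) / 496.626 = 127.164/496.626 = 0.2561.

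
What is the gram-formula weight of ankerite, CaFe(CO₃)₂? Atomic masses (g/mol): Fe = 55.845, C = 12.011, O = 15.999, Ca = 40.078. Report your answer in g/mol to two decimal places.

215.94 g/mol

Ca: 1 × 40.078 = 40.0780
Fe: 1 × 55.845 = 55.8450
C: 2 × 12.011 = 24.0220
O: 6 × 15.999 = 95.9940
Summing the contributions gives the formula mass.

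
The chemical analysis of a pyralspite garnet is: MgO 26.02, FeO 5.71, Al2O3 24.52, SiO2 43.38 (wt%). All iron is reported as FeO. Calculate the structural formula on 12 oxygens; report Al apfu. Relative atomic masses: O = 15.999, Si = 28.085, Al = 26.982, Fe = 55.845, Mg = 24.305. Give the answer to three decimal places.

1.997 Al apfu

MgO: 26.02/40.304 = 0.64559 mol → 0.64559 mol Mg, 0.64559 mol O.
FeO: 5.71/71.844 = 0.07948 mol → 0.07948 mol Fe, 0.07948 mol O.
Al2O3: 24.52/101.961 = 0.24048 mol → 0.48096 mol Al, 0.72144 mol O.
SiO2: 43.38/60.083 = 0.72200 mol → 0.72200 mol Si, 1.44400 mol O.
Total oxygen = 2.89051 mol. Normalization factor = 12/2.89051 = 4.15152.
Al per 12 O = 0.48096 × 4.15152 = 1.997.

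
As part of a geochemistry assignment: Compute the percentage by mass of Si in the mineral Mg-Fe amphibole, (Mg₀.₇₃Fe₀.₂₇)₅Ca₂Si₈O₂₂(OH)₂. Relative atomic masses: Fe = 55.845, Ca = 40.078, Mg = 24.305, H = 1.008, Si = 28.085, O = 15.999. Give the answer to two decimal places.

26.28 weight percent

Molar mass of (Mg₀.₇₃Fe₀.₂₇)₅Ca₂Si₈O₂₂(OH)₂: 3.65*24.305 + 1.35*55.845 + 2*40.078 + 8*28.085 + 24*15.999 + 2*1.008 = 854.932 g/mol.
Mass of Si per formula unit: 8 × 28.085 = 224.680 g.
Weight fraction Si = 224.680 / 854.932 = 0.2628.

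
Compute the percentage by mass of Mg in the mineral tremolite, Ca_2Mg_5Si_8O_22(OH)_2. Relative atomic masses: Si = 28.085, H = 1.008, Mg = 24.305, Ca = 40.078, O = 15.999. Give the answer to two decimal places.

14.96 wt%

Formula mass = 2·40.078 + 5·24.305 + 8·28.085 + 24·15.999 + 2·1.008 = 812.353 g/mol, of which 121.525 g is Mg.
So Mg makes up 121.525/812.353 = 0.1496 of the mass, i.e. 14.96%.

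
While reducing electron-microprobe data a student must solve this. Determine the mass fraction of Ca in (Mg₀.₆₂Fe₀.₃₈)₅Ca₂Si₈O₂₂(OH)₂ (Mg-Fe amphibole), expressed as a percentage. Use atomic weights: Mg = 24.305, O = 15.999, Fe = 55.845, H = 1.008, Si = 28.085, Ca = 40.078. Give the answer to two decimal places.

M((Mg₀.₆₂Fe₀.₃₈)₅Ca₂Si₈O₂₂(OH)₂) = 872.279 g/mol.
Ca contributes 2 × 40.078 = 80.156 g per mole.
80.156/872.279 = 0.0919 → 9.19%.

9.19 mass %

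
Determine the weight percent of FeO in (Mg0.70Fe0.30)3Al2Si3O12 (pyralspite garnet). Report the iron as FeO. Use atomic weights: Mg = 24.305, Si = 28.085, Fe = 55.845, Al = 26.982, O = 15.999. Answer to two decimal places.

14.98 wt%

Formula mass = 431.508 g/mol.
0.90 Fe → 0.9000 mol FeO per formula unit; M(FeO) = 71.844, so FeO mass = 64.660 g.
64.660/431.508 × 100 = 14.98 wt%.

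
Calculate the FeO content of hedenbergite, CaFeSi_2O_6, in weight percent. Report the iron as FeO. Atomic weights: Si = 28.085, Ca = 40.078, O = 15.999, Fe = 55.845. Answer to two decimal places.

Formula mass = 248.087 g/mol.
1 Fe → 1.0000 mol FeO per formula unit; M(FeO) = 71.844, so FeO mass = 71.844 g.
71.844/248.087 × 100 = 28.96 wt%.

28.96 wt%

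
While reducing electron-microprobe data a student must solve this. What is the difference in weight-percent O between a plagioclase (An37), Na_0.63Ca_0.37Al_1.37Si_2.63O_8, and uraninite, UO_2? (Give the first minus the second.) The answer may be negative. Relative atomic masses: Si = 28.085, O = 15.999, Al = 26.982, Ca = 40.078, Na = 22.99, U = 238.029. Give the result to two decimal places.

M(Na_0.63Ca_0.37Al_1.37Si_2.63O_8) = 268.133 g/mol, so wt% O = 127.992/268.133 × 100 = 47.73%.
M(UO_2) = 270.027 g/mol, so wt% O = 31.998/270.027 × 100 = 11.85%.
47.73 − 11.85 = 35.88 pp.

35.88 percentage points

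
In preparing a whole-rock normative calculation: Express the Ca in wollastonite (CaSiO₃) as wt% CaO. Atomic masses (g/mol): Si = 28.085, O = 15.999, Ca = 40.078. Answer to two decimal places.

Molar mass of CaSiO₃ = 1·40.078 + 1·28.085 + 3·15.999 = 116.160 g/mol.
Each formula unit contains 1 Ca, equivalent to 1/1 = 1.0000 mol CaO.
M(CaO) = 1×40.078 + 1×15.999 = 56.077 g/mol.
Mass of CaO per formula unit = 1.0000 × 56.077 = 56.077 g.
CaO wt% = 56.077 / 116.160 × 100 = 48.28%.

48.28 wt%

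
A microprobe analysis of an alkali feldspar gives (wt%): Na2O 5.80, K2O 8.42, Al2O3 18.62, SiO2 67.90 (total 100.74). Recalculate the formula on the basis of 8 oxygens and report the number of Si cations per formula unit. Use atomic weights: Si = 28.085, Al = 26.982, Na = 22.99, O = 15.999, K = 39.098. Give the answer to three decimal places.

Na2O: 5.80/61.979 = 0.09358 mol → 0.18716 mol Na, 0.09358 mol O.
K2O: 8.42/94.195 = 0.08939 mol → 0.17878 mol K, 0.08939 mol O.
Al2O3: 18.62/101.961 = 0.18262 mol → 0.36524 mol Al, 0.54786 mol O.
SiO2: 67.90/60.083 = 1.13010 mol → 1.13010 mol Si, 2.26020 mol O.
Total oxygen = 2.99103 mol. Normalization factor = 8/2.99103 = 2.67466.
Si per 8 O = 1.13010 × 2.67466 = 3.023.

3.023 Si apfu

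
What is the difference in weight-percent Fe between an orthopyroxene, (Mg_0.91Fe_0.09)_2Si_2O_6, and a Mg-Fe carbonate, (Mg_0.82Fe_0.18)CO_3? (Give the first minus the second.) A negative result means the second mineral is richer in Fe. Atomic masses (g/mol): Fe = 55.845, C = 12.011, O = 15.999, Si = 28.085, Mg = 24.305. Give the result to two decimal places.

-6.30 percentage points

Fe in (Mg_0.91Fe_0.09)_2Si_2O_6: molar mass 206.451 g/mol; 0.18×55.845 = 10.052 g → 4.87 wt%.
Fe in (Mg_0.82Fe_0.18)CO_3: molar mass 89.990 g/mol; 0.18×55.845 = 10.052 g → 11.17 wt%.
Difference = 4.87 − 11.17 = -6.30 percentage points.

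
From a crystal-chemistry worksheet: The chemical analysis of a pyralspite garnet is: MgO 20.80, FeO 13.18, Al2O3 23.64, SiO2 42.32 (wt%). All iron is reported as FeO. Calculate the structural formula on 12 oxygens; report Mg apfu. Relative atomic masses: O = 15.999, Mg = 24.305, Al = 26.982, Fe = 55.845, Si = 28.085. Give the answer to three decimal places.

MgO: 20.80/40.304 = 0.51608 mol → 0.51608 mol Mg, 0.51608 mol O.
FeO: 13.18/71.844 = 0.18345 mol → 0.18345 mol Fe, 0.18345 mol O.
Al2O3: 23.64/101.961 = 0.23185 mol → 0.46370 mol Al, 0.69555 mol O.
SiO2: 42.32/60.083 = 0.70436 mol → 0.70436 mol Si, 1.40872 mol O.
Total oxygen = 2.80380 mol. Normalization factor = 12/2.80380 = 4.27991.
Mg per 12 O = 0.51608 × 4.27991 = 2.209.

2.209 Mg apfu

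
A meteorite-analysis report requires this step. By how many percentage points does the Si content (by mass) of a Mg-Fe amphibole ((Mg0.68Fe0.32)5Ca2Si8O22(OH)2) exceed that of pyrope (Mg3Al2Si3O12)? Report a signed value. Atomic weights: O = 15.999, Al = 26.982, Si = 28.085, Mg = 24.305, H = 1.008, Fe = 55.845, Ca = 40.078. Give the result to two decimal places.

Si in (Mg0.68Fe0.32)5Ca2Si8O22(OH)2: molar mass 862.817 g/mol; 8×28.085 = 224.680 g → 26.04 wt%.
Si in Mg3Al2Si3O12: molar mass 403.122 g/mol; 3×28.085 = 84.255 g → 20.90 wt%.
Difference = 26.04 − 20.90 = 5.14 percentage points.

5.14 percentage points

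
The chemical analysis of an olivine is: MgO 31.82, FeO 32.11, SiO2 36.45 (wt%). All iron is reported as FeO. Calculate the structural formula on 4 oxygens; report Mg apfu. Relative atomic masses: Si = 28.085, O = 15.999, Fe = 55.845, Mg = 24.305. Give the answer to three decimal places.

1.289 Mg apfu

MgO: 31.82/40.304 = 0.78950 mol → 0.78950 mol Mg, 0.78950 mol O.
FeO: 32.11/71.844 = 0.44694 mol → 0.44694 mol Fe, 0.44694 mol O.
SiO2: 36.45/60.083 = 0.60666 mol → 0.60666 mol Si, 1.21332 mol O.
Total oxygen = 2.44976 mol. Normalization factor = 4/2.44976 = 1.63281.
Mg per 4 O = 0.78950 × 1.63281 = 1.289.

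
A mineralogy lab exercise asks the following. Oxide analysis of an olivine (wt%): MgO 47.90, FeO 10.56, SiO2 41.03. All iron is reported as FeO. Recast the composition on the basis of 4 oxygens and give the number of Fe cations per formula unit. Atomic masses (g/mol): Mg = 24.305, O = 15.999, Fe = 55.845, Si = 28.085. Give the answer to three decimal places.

MgO (M=40.304): mol = 1.18847; Mg = 1.18847, O = 1.18847.
FeO (M=71.844): mol = 0.14699; Fe = 0.14699, O = 0.14699.
SiO2 (M=60.083): mol = 0.68289; Si = 0.68289, O = 1.36578.
ΣO = 2.70124; factor = 4/ΣO = 1.48080.
Fe apfu = 0.14699 × 1.48080 = 0.218.

0.218 Fe apfu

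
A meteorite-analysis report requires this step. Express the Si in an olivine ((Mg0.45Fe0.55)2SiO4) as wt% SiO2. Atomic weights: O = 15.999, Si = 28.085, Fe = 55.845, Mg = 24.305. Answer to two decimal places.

34.26 wt%

Formula mass = 175.385 g/mol.
1 Si → 1.0000 mol SiO2 per formula unit; M(SiO2) = 60.083, so SiO2 mass = 60.083 g.
60.083/175.385 × 100 = 34.26 wt%.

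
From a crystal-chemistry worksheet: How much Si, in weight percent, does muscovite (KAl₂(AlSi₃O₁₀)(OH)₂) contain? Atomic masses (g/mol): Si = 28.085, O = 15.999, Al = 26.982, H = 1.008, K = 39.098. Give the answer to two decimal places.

Formula mass = 1*39.098 + 3*26.982 + 3*28.085 + 12*15.999 + 2*1.008 = 398.303 g/mol, of which 84.255 g is Si.
So Si makes up 84.255/398.303 = 0.2115 of the mass, i.e. 21.15%.

21.15 weight percent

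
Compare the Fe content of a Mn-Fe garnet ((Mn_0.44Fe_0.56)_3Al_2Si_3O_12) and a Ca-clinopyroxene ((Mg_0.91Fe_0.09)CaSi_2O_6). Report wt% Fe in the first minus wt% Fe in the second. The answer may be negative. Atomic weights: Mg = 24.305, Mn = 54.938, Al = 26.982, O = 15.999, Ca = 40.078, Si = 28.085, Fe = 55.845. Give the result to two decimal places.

16.60 percentage points

Fe in (Mn_0.44Fe_0.56)_3Al_2Si_3O_12: molar mass 496.545 g/mol; 1.68×55.845 = 93.820 g → 18.89 wt%.
Fe in (Mg_0.91Fe_0.09)CaSi_2O_6: molar mass 219.386 g/mol; 0.09×55.845 = 5.026 g → 2.29 wt%.
Difference = 18.89 − 2.29 = 16.60 percentage points.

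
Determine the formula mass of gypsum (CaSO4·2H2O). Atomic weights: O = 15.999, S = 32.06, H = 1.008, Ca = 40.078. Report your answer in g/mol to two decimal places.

The formula mass is the sum 1×40.078 + 1×32.06 + 6×15.999 + 4×1.008.

172.16 g/mol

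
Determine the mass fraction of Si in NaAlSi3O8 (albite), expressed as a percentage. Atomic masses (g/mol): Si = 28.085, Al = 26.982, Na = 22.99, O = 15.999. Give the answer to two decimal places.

Formula mass = 1*22.99 + 1*26.982 + 3*28.085 + 8*15.999 = 262.219 g/mol, of which 84.255 g is Si.
So Si makes up 84.255/262.219 = 0.3213 of the mass, i.e. 32.13%.

32.13 weight percent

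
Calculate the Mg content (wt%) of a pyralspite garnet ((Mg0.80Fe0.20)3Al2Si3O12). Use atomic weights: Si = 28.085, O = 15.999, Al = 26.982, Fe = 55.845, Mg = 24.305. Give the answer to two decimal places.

M((Mg0.80Fe0.20)3Al2Si3O12) = 422.046 g/mol.
Mg contributes 2.40 × 24.305 = 58.332 g per mole.
58.332/422.046 = 0.1382 → 13.82%.

13.82 wt%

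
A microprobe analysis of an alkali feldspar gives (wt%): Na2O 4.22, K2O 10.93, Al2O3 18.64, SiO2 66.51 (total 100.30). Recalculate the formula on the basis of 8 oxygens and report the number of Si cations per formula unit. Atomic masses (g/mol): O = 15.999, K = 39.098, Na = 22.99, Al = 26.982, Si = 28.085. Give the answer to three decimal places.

4.22 wt% Na2O ÷ 61.979 g/mol = 0.06809 mol, giving 0.13618 Na and 0.06809 O.
10.93 wt% K2O ÷ 94.195 g/mol = 0.11604 mol, giving 0.23208 K and 0.11604 O.
18.64 wt% Al2O3 ÷ 101.961 g/mol = 0.18281 mol, giving 0.36562 Al and 0.54843 O.
66.51 wt% SiO2 ÷ 60.083 g/mol = 1.10697 mol, giving 1.10697 Si and 2.21394 O.
Oxygen sums to 2.94650; scaling by 8/2.94650 = 2.71509 puts the formula on 8 O.
Si: 1.10697 × 2.71509 = 3.006 atoms per formula unit.

3.006 Si apfu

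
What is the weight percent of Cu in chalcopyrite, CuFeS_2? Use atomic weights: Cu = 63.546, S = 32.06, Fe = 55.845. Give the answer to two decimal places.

M(CuFeS_2) = 183.511 g/mol.
Cu contributes 1 × 63.546 = 63.546 g per mole.
63.546/183.511 = 0.3463 → 34.63%.

34.63 wt%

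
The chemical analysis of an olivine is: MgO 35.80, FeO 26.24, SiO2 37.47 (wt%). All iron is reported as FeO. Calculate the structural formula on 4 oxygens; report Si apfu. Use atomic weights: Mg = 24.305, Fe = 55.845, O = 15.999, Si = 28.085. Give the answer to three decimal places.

0.998 Si apfu

35.80 wt% MgO ÷ 40.304 g/mol = 0.88825 mol, giving 0.88825 Mg and 0.88825 O.
26.24 wt% FeO ÷ 71.844 g/mol = 0.36524 mol, giving 0.36524 Fe and 0.36524 O.
37.47 wt% SiO2 ÷ 60.083 g/mol = 0.62364 mol, giving 0.62364 Si and 1.24728 O.
Oxygen sums to 2.50077; scaling by 4/2.50077 = 1.59951 puts the formula on 4 O.
Si: 0.62364 × 1.59951 = 0.998 atoms per formula unit.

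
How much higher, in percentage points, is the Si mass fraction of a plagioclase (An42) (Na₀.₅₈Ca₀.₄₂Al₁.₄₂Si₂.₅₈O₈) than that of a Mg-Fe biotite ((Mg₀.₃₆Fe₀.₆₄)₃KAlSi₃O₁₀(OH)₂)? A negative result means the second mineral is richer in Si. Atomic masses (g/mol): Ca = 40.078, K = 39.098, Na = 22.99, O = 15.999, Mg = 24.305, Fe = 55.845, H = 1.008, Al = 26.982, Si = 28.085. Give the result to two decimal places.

Si in Na₀.₅₈Ca₀.₄₂Al₁.₄₂Si₂.₅₈O₈: molar mass 268.933 g/mol; 2.58×28.085 = 72.459 g → 26.94 wt%.
Si in (Mg₀.₃₆Fe₀.₆₄)₃KAlSi₃O₁₀(OH)₂: molar mass 477.811 g/mol; 3×28.085 = 84.255 g → 17.63 wt%.
Difference = 26.94 − 17.63 = 9.31 percentage points.

9.31 percentage points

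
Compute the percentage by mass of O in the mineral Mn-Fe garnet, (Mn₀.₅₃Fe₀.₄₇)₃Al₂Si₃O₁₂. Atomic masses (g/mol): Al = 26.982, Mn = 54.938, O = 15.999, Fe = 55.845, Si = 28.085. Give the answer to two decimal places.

Formula mass = 1.59*54.938 + 1.41*55.845 + 2*26.982 + 3*28.085 + 12*15.999 = 496.300 g/mol, of which 191.988 g is O.
So O makes up 191.988/496.300 = 0.3868 of the mass, i.e. 38.68%.

38.68 wt%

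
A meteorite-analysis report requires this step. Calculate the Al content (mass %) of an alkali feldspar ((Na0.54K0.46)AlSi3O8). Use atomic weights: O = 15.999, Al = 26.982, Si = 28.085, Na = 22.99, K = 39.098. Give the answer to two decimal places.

Formula mass = 0.54×22.99 + 0.46×39.098 + 1×26.982 + 3×28.085 + 8×15.999 = 269.629 g/mol, of which 26.982 g is Al.
So Al makes up 26.982/269.629 = 0.1001 of the mass, i.e. 10.01%.

10.01 mass %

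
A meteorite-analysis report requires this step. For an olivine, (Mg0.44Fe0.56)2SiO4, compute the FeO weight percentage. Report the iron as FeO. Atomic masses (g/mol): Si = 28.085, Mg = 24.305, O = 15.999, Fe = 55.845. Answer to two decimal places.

45.71 wt%

Formula mass = 176.016 g/mol.
1.12 Fe → 1.1200 mol FeO per formula unit; M(FeO) = 71.844, so FeO mass = 80.465 g.
80.465/176.016 × 100 = 45.71 wt%.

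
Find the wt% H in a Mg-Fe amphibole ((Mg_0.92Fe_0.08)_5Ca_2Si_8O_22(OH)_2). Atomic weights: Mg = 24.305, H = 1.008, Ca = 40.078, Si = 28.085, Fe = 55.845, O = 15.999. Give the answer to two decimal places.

Formula mass = 4.60×24.305 + 0.40×55.845 + 2×40.078 + 8×28.085 + 24×15.999 + 2×1.008 = 824.969 g/mol, of which 2.016 g is H.
So H makes up 2.016/824.969 = 0.0024 of the mass, i.e. 0.24%.

0.24 weight percent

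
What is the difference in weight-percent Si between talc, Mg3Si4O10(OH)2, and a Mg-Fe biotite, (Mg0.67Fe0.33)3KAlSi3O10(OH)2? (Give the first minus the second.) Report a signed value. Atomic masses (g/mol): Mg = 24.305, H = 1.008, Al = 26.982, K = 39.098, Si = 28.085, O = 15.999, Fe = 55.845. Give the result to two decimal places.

10.83 percentage points

First mineral: 112.340 g Si in 379.259 g formula = 29.62 wt% Si.
Second mineral: 84.255 g Si in 448.479 g formula = 18.79 wt% Si.
29.62% − 18.79% gives a difference of 10.83 percentage points.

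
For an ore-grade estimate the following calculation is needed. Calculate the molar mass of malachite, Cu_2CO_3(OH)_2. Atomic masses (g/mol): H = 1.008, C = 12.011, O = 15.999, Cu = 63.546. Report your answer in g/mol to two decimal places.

221.11 g/mol

Cu: 2 × 63.546 = 127.0920
C: 1 × 12.011 = 12.0110
O: 5 × 15.999 = 79.9950
H: 2 × 1.008 = 2.0160
Summing the contributions gives the formula mass.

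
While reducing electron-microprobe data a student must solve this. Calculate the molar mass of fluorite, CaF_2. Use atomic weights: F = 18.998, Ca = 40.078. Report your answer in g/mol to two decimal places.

78.07 g/mol

Ca: 1 × 40.078 = 40.0780
F: 2 × 18.998 = 37.9960
Summing the contributions gives the formula mass.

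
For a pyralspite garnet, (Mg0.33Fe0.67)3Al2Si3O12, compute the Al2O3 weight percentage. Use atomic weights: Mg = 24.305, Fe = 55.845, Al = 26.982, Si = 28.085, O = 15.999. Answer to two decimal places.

21.86 wt%

Molar mass of (Mg0.33Fe0.67)3Al2Si3O12 = 0.99*24.305 + 2.01*55.845 + 2*26.982 + 3*28.085 + 12*15.999 = 466.517 g/mol.
Each formula unit contains 2 Al, equivalent to 2/2 = 1.0000 mol Al2O3.
M(Al2O3) = 2×26.982 + 3×15.999 = 101.961 g/mol.
Mass of Al2O3 per formula unit = 1.0000 × 101.961 = 101.961 g.
Al2O3 wt% = 101.961 / 466.517 × 100 = 21.86%.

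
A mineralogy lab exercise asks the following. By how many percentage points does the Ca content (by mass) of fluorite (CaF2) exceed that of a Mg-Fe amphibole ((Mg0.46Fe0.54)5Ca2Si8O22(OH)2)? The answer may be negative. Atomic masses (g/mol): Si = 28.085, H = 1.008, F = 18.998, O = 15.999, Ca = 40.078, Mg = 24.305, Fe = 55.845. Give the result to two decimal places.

42.40 percentage points

First mineral: 40.078 g Ca in 78.074 g formula = 51.33 wt% Ca.
Second mineral: 80.156 g Ca in 897.511 g formula = 8.93 wt% Ca.
51.33% − 8.93% gives a difference of 42.40 percentage points.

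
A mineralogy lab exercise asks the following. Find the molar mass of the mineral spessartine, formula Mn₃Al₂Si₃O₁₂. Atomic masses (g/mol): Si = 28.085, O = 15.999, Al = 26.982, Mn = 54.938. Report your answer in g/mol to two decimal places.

The formula mass is the sum 3×54.938 + 2×26.982 + 3×28.085 + 12×15.999.

495.02 g/mol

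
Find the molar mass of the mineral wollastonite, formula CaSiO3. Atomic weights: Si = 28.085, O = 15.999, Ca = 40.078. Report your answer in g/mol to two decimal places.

The formula mass is the sum 1(40.078) + 1(28.085) + 3(15.999).

116.16 g/mol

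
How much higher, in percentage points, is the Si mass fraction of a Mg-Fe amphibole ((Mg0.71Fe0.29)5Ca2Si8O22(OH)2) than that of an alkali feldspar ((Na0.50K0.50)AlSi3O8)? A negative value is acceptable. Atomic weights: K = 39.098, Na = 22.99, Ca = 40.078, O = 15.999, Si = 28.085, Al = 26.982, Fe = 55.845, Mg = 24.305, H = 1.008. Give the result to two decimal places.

-4.99 percentage points

Si in (Mg0.71Fe0.29)5Ca2Si8O22(OH)2: molar mass 858.086 g/mol; 8×28.085 = 224.680 g → 26.18 wt%.
Si in (Na0.50K0.50)AlSi3O8: molar mass 270.273 g/mol; 3×28.085 = 84.255 g → 31.17 wt%.
Difference = 26.18 − 31.17 = -4.99 percentage points.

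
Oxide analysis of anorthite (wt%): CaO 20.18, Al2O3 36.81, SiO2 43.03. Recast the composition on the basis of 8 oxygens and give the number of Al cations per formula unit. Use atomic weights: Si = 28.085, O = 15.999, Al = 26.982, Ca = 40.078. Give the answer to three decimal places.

CaO: 20.18/56.077 = 0.35986 mol → 0.35986 mol Ca, 0.35986 mol O.
Al2O3: 36.81/101.961 = 0.36102 mol → 0.72204 mol Al, 1.08306 mol O.
SiO2: 43.03/60.083 = 0.71618 mol → 0.71618 mol Si, 1.43236 mol O.
Total oxygen = 2.87528 mol. Normalization factor = 8/2.87528 = 2.78234.
Al per 8 O = 0.72204 × 2.78234 = 2.009.

2.009 Al apfu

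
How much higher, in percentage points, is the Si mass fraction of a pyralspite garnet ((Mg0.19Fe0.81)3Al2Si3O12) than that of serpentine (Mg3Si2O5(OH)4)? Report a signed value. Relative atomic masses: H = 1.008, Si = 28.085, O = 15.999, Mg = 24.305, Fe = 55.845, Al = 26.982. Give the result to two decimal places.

-2.71 percentage points

Si in (Mg0.19Fe0.81)3Al2Si3O12: molar mass 479.764 g/mol; 3×28.085 = 84.255 g → 17.56 wt%.
Si in Mg3Si2O5(OH)4: molar mass 277.108 g/mol; 2×28.085 = 56.170 g → 20.27 wt%.
Difference = 17.56 − 20.27 = -2.71 percentage points.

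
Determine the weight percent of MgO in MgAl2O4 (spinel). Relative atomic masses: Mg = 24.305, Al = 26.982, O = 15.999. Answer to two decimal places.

M(MgAl2O4) = 142.265 g/mol; M(MgO) = 40.304 g/mol.
Moles MgO per formula unit = 1 Mg ÷ 1 = 1.0000.
MgO fraction = (1.0000 × 40.304) / 142.265 = 40.304/142.265 = 0.2833.

28.33 wt%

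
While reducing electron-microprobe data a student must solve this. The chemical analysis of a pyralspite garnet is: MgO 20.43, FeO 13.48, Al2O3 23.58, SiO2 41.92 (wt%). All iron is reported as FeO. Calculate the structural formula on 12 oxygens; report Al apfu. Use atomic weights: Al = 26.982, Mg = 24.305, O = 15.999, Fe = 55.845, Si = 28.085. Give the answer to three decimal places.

MgO (M=40.304): mol = 0.50690; Mg = 0.50690, O = 0.50690.
FeO (M=71.844): mol = 0.18763; Fe = 0.18763, O = 0.18763.
Al2O3 (M=101.961): mol = 0.23126; Al = 0.46252, O = 0.69378.
SiO2 (M=60.083): mol = 0.69770; Si = 0.69770, O = 1.39540.
ΣO = 2.78371; factor = 12/ΣO = 4.31079.
Al apfu = 0.46252 × 4.31079 = 1.994.

1.994 Al apfu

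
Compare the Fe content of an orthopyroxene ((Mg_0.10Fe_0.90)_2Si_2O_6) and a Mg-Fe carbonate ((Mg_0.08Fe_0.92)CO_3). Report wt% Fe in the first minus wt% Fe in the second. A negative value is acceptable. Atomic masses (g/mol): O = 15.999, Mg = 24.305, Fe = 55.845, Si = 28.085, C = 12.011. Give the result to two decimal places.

-6.30 percentage points

Fe in (Mg_0.10Fe_0.90)_2Si_2O_6: molar mass 257.546 g/mol; 1.80×55.845 = 100.521 g → 39.03 wt%.
Fe in (Mg_0.08Fe_0.92)CO_3: molar mass 113.330 g/mol; 0.92×55.845 = 51.377 g → 45.33 wt%.
Difference = 39.03 − 45.33 = -6.30 percentage points.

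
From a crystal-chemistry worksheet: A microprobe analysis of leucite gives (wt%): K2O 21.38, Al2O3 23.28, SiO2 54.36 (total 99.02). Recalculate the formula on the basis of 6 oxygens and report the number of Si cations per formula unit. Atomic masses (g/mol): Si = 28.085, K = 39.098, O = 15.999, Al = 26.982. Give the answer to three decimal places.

1.995 Si apfu

K2O (M=94.195): mol = 0.22698; K = 0.45396, O = 0.22698.
Al2O3 (M=101.961): mol = 0.22832; Al = 0.45664, O = 0.68496.
SiO2 (M=60.083): mol = 0.90475; Si = 0.90475, O = 1.80950.
ΣO = 2.72144; factor = 6/ΣO = 2.20472.
Si apfu = 0.90475 × 2.20472 = 1.995.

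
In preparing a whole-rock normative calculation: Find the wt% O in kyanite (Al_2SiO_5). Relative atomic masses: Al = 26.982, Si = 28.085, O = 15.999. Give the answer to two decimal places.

Molar mass of Al_2SiO_5: 2×26.982 + 1×28.085 + 5×15.999 = 162.044 g/mol.
Mass of O per formula unit: 5 × 15.999 = 79.995 g.
Weight fraction O = 79.995 / 162.044 = 0.4937.

49.37 mass %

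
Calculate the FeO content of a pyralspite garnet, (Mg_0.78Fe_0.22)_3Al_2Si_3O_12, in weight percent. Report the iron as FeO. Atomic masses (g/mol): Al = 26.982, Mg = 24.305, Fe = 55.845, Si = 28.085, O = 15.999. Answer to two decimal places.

11.18 wt%

M((Mg_0.78Fe_0.22)_3Al_2Si_3O_12) = 423.938 g/mol; M(FeO) = 71.844 g/mol.
Moles FeO per formula unit = 0.66 Fe ÷ 1 = 0.6600.
FeO fraction = (0.6600 × 71.844) / 423.938 = 47.417/423.938 = 0.1118.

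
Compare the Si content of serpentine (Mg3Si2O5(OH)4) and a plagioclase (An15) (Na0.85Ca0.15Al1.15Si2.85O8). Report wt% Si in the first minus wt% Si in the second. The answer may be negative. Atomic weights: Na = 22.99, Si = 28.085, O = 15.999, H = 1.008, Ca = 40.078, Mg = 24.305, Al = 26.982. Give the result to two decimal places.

Si in Mg3Si2O5(OH)4: molar mass 277.108 g/mol; 2×28.085 = 56.170 g → 20.27 wt%.
Si in Na0.85Ca0.15Al1.15Si2.85O8: molar mass 264.617 g/mol; 2.85×28.085 = 80.042 g → 30.25 wt%.
Difference = 20.27 − 30.25 = -9.98 percentage points.

-9.98 percentage points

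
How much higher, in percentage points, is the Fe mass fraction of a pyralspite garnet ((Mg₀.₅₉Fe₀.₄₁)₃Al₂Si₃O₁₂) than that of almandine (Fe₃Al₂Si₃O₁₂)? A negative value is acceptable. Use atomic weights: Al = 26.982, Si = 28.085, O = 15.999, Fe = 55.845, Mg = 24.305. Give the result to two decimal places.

Fe in (Mg₀.₅₉Fe₀.₄₁)₃Al₂Si₃O₁₂: molar mass 441.916 g/mol; 1.23×55.845 = 68.689 g → 15.54 wt%.
Fe in Fe₃Al₂Si₃O₁₂: molar mass 497.742 g/mol; 3×55.845 = 167.535 g → 33.66 wt%.
Difference = 15.54 − 33.66 = -18.12 percentage points.

-18.12 percentage points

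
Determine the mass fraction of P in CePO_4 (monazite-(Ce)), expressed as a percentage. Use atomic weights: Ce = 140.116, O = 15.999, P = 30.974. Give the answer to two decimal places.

13.18 weight percent

M(CePO_4) = 235.086 g/mol.
P contributes 1 × 30.974 = 30.974 g per mole.
30.974/235.086 = 0.1318 → 13.18%.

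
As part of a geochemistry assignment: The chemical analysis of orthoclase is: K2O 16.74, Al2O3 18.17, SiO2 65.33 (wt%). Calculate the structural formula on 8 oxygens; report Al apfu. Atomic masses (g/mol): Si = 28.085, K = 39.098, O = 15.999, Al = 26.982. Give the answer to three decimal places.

0.988 Al apfu

K2O (M=94.195): mol = 0.17772; K = 0.35544, O = 0.17772.
Al2O3 (M=101.961): mol = 0.17821; Al = 0.35642, O = 0.53463.
SiO2 (M=60.083): mol = 1.08733; Si = 1.08733, O = 2.17466.
ΣO = 2.88701; factor = 8/ΣO = 2.77103.
Al apfu = 0.35642 × 2.77103 = 0.988.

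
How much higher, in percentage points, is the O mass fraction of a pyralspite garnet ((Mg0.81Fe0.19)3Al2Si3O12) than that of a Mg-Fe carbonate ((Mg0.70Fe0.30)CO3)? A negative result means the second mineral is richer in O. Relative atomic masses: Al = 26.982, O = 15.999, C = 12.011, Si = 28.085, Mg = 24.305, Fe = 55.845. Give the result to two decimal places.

M((Mg0.81Fe0.19)3Al2Si3O12) = 421.100 g/mol, so wt% O = 191.988/421.100 × 100 = 45.59%.
M((Mg0.70Fe0.30)CO3) = 93.775 g/mol, so wt% O = 47.997/93.775 × 100 = 51.18%.
45.59 − 51.18 = -5.59 pp.

-5.59 percentage points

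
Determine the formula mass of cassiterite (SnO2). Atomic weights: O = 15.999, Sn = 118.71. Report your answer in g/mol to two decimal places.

M = 1*118.71 + 2*15.999

150.71 g/mol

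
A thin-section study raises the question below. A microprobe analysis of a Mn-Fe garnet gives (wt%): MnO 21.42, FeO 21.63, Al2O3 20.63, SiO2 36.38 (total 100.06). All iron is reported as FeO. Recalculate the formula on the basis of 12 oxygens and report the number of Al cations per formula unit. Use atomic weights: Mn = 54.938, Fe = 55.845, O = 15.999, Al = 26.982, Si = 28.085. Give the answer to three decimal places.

21.42 wt% MnO ÷ 70.937 g/mol = 0.30196 mol, giving 0.30196 Mn and 0.30196 O.
21.63 wt% FeO ÷ 71.844 g/mol = 0.30107 mol, giving 0.30107 Fe and 0.30107 O.
20.63 wt% Al2O3 ÷ 101.961 g/mol = 0.20233 mol, giving 0.40466 Al and 0.60699 O.
36.38 wt% SiO2 ÷ 60.083 g/mol = 0.60550 mol, giving 0.60550 Si and 1.21100 O.
Oxygen sums to 2.42102; scaling by 12/2.42102 = 4.95659 puts the formula on 12 O.
Al: 0.40466 × 4.95659 = 2.006 atoms per formula unit.

2.006 Al apfu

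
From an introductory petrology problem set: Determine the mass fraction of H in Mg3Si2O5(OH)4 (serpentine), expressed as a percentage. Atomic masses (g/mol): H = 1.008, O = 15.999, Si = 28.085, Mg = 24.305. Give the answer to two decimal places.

M(Mg3Si2O5(OH)4) = 277.108 g/mol.
H contributes 4 × 1.008 = 4.032 g per mole.
4.032/277.108 = 0.0146 → 1.46%.

1.46 wt%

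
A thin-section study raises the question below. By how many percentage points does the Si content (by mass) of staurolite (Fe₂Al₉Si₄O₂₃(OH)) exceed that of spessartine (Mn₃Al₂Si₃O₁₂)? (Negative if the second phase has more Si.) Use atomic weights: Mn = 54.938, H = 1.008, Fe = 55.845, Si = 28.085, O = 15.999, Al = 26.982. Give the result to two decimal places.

-3.83 percentage points

M(Fe₂Al₉Si₄O₂₃(OH)) = 851.852 g/mol, so wt% Si = 112.340/851.852 × 100 = 13.19%.
M(Mn₃Al₂Si₃O₁₂) = 495.021 g/mol, so wt% Si = 84.255/495.021 × 100 = 17.02%.
13.19 − 17.02 = -3.83 pp.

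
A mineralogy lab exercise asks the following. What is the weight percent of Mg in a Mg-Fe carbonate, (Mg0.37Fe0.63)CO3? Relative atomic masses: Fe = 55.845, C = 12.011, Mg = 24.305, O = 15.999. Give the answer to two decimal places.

Molar mass of (Mg0.37Fe0.63)CO3: 0.37·24.305 + 0.63·55.845 + 1·12.011 + 3·15.999 = 104.183 g/mol.
Mass of Mg per formula unit: 0.37 × 24.305 = 8.993 g.
Weight fraction Mg = 8.993 / 104.183 = 0.0863.

8.63 mass %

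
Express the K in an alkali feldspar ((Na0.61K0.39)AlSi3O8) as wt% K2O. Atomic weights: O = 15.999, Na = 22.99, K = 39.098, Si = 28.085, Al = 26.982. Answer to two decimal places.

6.84 wt%

Molar mass of (Na0.61K0.39)AlSi3O8 = 0.61×22.99 + 0.39×39.098 + 1×26.982 + 3×28.085 + 8×15.999 = 268.501 g/mol.
Each formula unit contains 0.39 K, equivalent to 0.39/2 = 0.1950 mol K2O.
M(K2O) = 2×39.098 + 1×15.999 = 94.195 g/mol.
Mass of K2O per formula unit = 0.1950 × 94.195 = 18.368 g.
K2O wt% = 18.368 / 268.501 × 100 = 6.84%.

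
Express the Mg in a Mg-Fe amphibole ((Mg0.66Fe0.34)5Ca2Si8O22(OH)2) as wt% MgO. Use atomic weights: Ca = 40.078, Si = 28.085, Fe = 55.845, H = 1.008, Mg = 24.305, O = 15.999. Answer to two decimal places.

M((Mg0.66Fe0.34)5Ca2Si8O22(OH)2) = 865.971 g/mol; M(MgO) = 40.304 g/mol.
Moles MgO per formula unit = 3.30 Mg ÷ 1 = 3.3000.
MgO fraction = (3.3000 × 40.304) / 865.971 = 133.003/865.971 = 0.1536.

15.36 wt%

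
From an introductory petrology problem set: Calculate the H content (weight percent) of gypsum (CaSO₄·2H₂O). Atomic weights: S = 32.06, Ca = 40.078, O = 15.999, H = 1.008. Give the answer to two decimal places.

2.34 weight percent

Formula mass = 1·40.078 + 1·32.06 + 6·15.999 + 4·1.008 = 172.164 g/mol, of which 4.032 g is H.
So H makes up 4.032/172.164 = 0.0234 of the mass, i.e. 2.34%.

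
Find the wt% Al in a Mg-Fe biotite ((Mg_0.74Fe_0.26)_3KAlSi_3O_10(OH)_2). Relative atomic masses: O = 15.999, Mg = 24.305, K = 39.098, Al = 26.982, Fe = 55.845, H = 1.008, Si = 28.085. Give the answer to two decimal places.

Molar mass of (Mg_0.74Fe_0.26)_3KAlSi_3O_10(OH)_2: 2.22*24.305 + 0.78*55.845 + 1*39.098 + 1*26.982 + 3*28.085 + 12*15.999 + 2*1.008 = 441.855 g/mol.
Mass of Al per formula unit: 1 × 26.982 = 26.982 g.
Weight fraction Al = 26.982 / 441.855 = 0.0611.

6.11 weight percent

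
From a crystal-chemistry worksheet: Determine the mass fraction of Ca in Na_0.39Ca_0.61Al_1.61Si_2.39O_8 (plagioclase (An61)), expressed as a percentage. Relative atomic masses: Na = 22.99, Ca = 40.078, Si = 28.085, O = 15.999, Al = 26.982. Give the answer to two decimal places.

M(Na_0.39Ca_0.61Al_1.61Si_2.39O_8) = 271.970 g/mol.
Ca contributes 0.61 × 40.078 = 24.448 g per mole.
24.448/271.970 = 0.0899 → 8.99%.

8.99 mass %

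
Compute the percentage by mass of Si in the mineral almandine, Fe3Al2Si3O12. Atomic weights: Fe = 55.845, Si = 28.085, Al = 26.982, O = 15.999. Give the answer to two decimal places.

Formula mass = 3*55.845 + 2*26.982 + 3*28.085 + 12*15.999 = 497.742 g/mol, of which 84.255 g is Si.
So Si makes up 84.255/497.742 = 0.1693 of the mass, i.e. 16.93%.

16.93 wt%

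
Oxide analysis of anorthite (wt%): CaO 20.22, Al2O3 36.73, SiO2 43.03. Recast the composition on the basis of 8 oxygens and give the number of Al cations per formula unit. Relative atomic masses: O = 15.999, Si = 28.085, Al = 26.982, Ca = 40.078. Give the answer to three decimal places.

2.006 Al apfu

CaO (M=56.077): mol = 0.36058; Ca = 0.36058, O = 0.36058.
Al2O3 (M=101.961): mol = 0.36024; Al = 0.72048, O = 1.08072.
SiO2 (M=60.083): mol = 0.71618; Si = 0.71618, O = 1.43236.
ΣO = 2.87366; factor = 8/ΣO = 2.78391.
Al apfu = 0.72048 × 2.78391 = 2.006.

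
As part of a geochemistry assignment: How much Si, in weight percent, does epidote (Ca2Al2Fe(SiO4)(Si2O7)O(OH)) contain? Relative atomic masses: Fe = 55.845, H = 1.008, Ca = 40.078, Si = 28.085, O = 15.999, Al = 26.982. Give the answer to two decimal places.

17.44 weight percent

M(Ca2Al2Fe(SiO4)(Si2O7)O(OH)) = 483.215 g/mol.
Si contributes 3 × 28.085 = 84.255 g per mole.
84.255/483.215 = 0.1744 → 17.44%.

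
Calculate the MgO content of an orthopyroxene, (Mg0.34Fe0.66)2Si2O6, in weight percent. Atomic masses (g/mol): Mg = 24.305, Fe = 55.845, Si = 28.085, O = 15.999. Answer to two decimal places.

M((Mg0.34Fe0.66)2Si2O6) = 242.407 g/mol; M(MgO) = 40.304 g/mol.
Moles MgO per formula unit = 0.68 Mg ÷ 1 = 0.6800.
MgO fraction = (0.6800 × 40.304) / 242.407 = 27.407/242.407 = 0.1131.

11.31 wt%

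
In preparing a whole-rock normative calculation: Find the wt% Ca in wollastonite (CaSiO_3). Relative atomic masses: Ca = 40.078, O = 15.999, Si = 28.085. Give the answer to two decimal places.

34.50 weight percent

M(CaSiO_3) = 116.160 g/mol.
Ca contributes 1 × 40.078 = 40.078 g per mole.
40.078/116.160 = 0.3450 → 34.50%.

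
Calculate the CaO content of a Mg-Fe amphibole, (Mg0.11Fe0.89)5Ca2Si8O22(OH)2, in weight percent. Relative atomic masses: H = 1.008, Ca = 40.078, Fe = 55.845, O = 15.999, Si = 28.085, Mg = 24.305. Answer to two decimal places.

11.77 wt%

Formula mass = 952.706 g/mol.
2 Ca → 2.0000 mol CaO per formula unit; M(CaO) = 56.077, so CaO mass = 112.154 g.
112.154/952.706 × 100 = 11.77 wt%.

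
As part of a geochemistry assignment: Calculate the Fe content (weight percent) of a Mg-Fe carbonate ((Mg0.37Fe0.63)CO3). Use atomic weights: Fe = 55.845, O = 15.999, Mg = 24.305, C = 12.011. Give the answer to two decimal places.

33.77 weight percent

Formula mass = 0.37×24.305 + 0.63×55.845 + 1×12.011 + 3×15.999 = 104.183 g/mol, of which 35.182 g is Fe.
So Fe makes up 35.182/104.183 = 0.3377 of the mass, i.e. 33.77%.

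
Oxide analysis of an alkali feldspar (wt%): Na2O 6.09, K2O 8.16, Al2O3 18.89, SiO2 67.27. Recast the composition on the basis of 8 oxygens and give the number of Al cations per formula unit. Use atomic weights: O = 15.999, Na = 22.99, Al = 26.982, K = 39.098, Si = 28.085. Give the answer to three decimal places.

0.995 Al apfu

Na2O (M=61.979): mol = 0.09826; Na = 0.19652, O = 0.09826.
K2O (M=94.195): mol = 0.08663; K = 0.17326, O = 0.08663.
Al2O3 (M=101.961): mol = 0.18527; Al = 0.37054, O = 0.55581.
SiO2 (M=60.083): mol = 1.11962; Si = 1.11962, O = 2.23924.
ΣO = 2.97994; factor = 8/ΣO = 2.68462.
Al apfu = 0.37054 × 2.68462 = 0.995.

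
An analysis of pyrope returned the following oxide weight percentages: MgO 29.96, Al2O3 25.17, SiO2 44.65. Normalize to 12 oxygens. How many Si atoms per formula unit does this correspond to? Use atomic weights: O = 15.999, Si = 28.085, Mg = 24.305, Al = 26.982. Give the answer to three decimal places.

3.002 Si apfu

MgO: 29.96/40.304 = 0.74335 mol → 0.74335 mol Mg, 0.74335 mol O.
Al2O3: 25.17/101.961 = 0.24686 mol → 0.49372 mol Al, 0.74058 mol O.
SiO2: 44.65/60.083 = 0.74314 mol → 0.74314 mol Si, 1.48628 mol O.
Total oxygen = 2.97021 mol. Normalization factor = 12/2.97021 = 4.04012.
Si per 12 O = 0.74314 × 4.04012 = 3.002.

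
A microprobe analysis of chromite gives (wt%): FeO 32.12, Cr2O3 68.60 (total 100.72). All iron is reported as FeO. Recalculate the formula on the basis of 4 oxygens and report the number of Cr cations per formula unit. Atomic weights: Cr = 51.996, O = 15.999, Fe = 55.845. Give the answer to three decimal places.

FeO (M=71.844): mol = 0.44708; Fe = 0.44708, O = 0.44708.
Cr2O3 (M=151.989): mol = 0.45135; Cr = 0.90270, O = 1.35405.
ΣO = 1.80113; factor = 4/ΣO = 2.22083.
Cr apfu = 0.90270 × 2.22083 = 2.005.

2.005 Cr apfu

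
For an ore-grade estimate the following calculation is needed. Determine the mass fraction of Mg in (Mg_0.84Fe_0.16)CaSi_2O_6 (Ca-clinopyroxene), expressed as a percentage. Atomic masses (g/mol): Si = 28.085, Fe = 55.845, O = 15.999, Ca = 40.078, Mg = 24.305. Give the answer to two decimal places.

9.21 mass %

M((Mg_0.84Fe_0.16)CaSi_2O_6) = 221.593 g/mol.
Mg contributes 0.84 × 24.305 = 20.416 g per mole.
20.416/221.593 = 0.0921 → 9.21%.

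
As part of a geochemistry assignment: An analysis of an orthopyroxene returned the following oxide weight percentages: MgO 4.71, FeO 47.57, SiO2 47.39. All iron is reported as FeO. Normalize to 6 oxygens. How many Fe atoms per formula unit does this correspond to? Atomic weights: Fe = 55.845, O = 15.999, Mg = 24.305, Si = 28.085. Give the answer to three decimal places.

1.686 Fe apfu

4.71 wt% MgO ÷ 40.304 g/mol = 0.11686 mol, giving 0.11686 Mg and 0.11686 O.
47.57 wt% FeO ÷ 71.844 g/mol = 0.66213 mol, giving 0.66213 Fe and 0.66213 O.
47.39 wt% SiO2 ÷ 60.083 g/mol = 0.78874 mol, giving 0.78874 Si and 1.57748 O.
Oxygen sums to 2.35647; scaling by 6/2.35647 = 2.54618 puts the formula on 6 O.
Fe: 0.66213 × 2.54618 = 1.686 atoms per formula unit.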